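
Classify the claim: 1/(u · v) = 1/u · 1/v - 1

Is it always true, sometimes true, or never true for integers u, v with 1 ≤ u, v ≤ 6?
The claim fails for every pair in the range. For instance at (u, v) = (2, 6): LHS = 1/12, RHS = -11/12.

Answer: Never true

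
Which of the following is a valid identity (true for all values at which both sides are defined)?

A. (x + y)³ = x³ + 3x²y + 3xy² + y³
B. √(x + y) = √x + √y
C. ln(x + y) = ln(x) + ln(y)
A

A: holds — e.g. at (4, 4), both sides equal 512.
B: fails at (5, 8) — LHS = √(13) ≈ 3.606, RHS = √(5) + 2·√(2) ≈ 5.064.
C: fails at (1, 1) — LHS = ln(2) ≈ 0.6931, RHS = 0.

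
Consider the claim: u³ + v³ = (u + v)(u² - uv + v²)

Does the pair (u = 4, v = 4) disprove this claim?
No

Substituting u = 4, v = 4:
LHS = 4³ + 4³ = 128
RHS = (4 + 4)(4² - 4·4 + 4²) = 128

The sides agree, so this pair does not disprove the claim.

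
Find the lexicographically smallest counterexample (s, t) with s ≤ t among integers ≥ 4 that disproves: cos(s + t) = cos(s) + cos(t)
Substituting (4, 4) into the claim:
LHS = cos(4 + 4) = cos(8) ≈ -0.1455
RHS = cos(4) + cos(4) = 2·cos(4) ≈ -1.307

Since LHS ≠ RHS, this pair disproves the claim, and no lexicographically smaller pair (s ≤ t, integers ≥ 4) does.

For instance (9, 9) is also a counterexample (LHS = cos(18) ≈ 0.6603, RHS = 2·cos(9) ≈ -1.822), but it's lexicographically larger.

Answer: (s, t) = (4, 4)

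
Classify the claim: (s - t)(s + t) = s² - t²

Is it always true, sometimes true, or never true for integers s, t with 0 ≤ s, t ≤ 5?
Always true

The identity holds for every pair in the range. For instance at (s, t) = (5, 3): both sides equal 16.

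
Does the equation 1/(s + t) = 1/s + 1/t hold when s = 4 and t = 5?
Substituting s = 4, t = 5:

LHS = 1/(4 + 5) = 1/9
RHS = 1/4 + 1/5 = 9/20

LHS ≠ RHS, so the equation does not hold at this point.

Answer: Fails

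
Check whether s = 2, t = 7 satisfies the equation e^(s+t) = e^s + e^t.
Fails

Substituting s = 2, t = 7:

LHS = e^(2+7) = e^9 ≈ 8103
RHS = e^2 + e^7 ≈ 1104

LHS ≠ RHS, so the equation does not hold at this point.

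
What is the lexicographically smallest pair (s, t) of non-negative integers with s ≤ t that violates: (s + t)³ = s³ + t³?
(s, t) = (1, 1)

At (0, 4): both sides equal 64, so it holds there.

Substituting (1, 1) into the claim:
LHS = (1 + 1)³ = 8
RHS = 1³ + 1³ = 2

Since LHS ≠ RHS, this pair disproves the claim, and no lexicographically smaller pair (s ≤ t, non-negative integers) does.

For instance (1, 6) is also a counterexample (LHS = 343, RHS = 217), but it's lexicographically larger.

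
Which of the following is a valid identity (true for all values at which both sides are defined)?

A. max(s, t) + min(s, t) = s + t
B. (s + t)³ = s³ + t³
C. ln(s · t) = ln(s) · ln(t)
A

A: holds — e.g. at (3, 3), both sides equal 6.
B: fails at (2, 5) — LHS = 343, RHS = 133.
C: fails at (4, 5) — LHS = ln(20) ≈ 2.996, RHS = ln(4)·ln(5) ≈ 2.231.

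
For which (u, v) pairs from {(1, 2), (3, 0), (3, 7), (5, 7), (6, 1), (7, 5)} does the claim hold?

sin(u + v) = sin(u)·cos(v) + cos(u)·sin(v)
All pairs

Testing each pair:
(1, 2): LHS = sin(3) ≈ 0.1411, RHS = sin(1)·cos(2) + sin(2)·cos(1) ≈ 0.1411 → holds
(3, 0): LHS = sin(3) ≈ 0.1411, RHS = sin(3) ≈ 0.1411 → holds
(3, 7): LHS = sin(10) ≈ -0.544, RHS = sin(7)·cos(3) + sin(3)·cos(7) ≈ -0.544 → holds
(5, 7): LHS = sin(12) ≈ -0.5366, RHS = sin(5)·cos(7) + sin(7)·cos(5) ≈ -0.5366 → holds
(6, 1): LHS = sin(7) ≈ 0.657, RHS = sin(6)·cos(1) + sin(1)·cos(6) ≈ 0.657 → holds
(7, 5): LHS = sin(12) ≈ -0.5366, RHS = sin(5)·cos(7) + sin(7)·cos(5) ≈ -0.5366 → holds

Every pair satisfies the claim.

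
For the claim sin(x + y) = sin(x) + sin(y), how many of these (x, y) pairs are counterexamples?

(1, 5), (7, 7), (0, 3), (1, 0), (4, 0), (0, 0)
2

Testing each pair:
(1, 5): LHS = sin(6) ≈ -0.2794, RHS = sin(5) + sin(1) ≈ -0.1175 → counterexample
(7, 7): LHS = sin(14) ≈ 0.9906, RHS = 2·sin(7) ≈ 1.314 → counterexample
(0, 3): LHS = sin(3) ≈ 0.1411, RHS = sin(3) ≈ 0.1411 → satisfies claim
(1, 0): LHS = sin(1) ≈ 0.8415, RHS = sin(1) ≈ 0.8415 → satisfies claim
(4, 0): LHS = sin(4) ≈ -0.7568, RHS = sin(4) ≈ -0.7568 → satisfies claim
(0, 0): LHS = 0, RHS = 0 → satisfies claim

That makes 2 counterexamples.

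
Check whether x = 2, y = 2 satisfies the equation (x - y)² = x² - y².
Holds

Substituting x = 2, y = 2:

LHS = (2 - 2)² = 0
RHS = 2² - 2² = 0

LHS = RHS, so the equation holds at this point.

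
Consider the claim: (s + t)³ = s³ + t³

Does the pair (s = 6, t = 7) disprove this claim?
Substituting s = 6, t = 7:
LHS = (6 + 7)³ = 2197
RHS = 6³ + 7³ = 559

Since LHS ≠ RHS, this pair disproves the claim.

Answer: Yes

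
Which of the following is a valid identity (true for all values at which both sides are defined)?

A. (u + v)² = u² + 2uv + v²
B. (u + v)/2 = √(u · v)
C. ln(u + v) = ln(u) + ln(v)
A: holds — e.g. at (3, 3), both sides equal 36.
B: fails at (3, 7) — LHS = 5, RHS = √(21) ≈ 4.583.
C: fails at (3, 3) — LHS = ln(6) ≈ 1.792, RHS = 2·ln(3) ≈ 2.197.

Answer: A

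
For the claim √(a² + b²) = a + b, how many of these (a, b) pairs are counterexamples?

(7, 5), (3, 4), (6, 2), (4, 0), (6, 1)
Testing each pair:
(7, 5): LHS = √(74) ≈ 8.602, RHS = 12 → counterexample
(3, 4): LHS = 5, RHS = 7 → counterexample
(6, 2): LHS = 2·√(10) ≈ 6.325, RHS = 8 → counterexample
(4, 0): LHS = 4, RHS = 4 → satisfies claim
(6, 1): LHS = √(37) ≈ 6.083, RHS = 7 → counterexample

That makes 4 counterexamples.

Answer: 4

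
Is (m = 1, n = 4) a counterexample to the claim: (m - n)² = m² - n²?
Yes

Substituting m = 1, n = 4:
LHS = (1 - 4)² = 9
RHS = 1² - 4² = -15

Since LHS ≠ RHS, this pair disproves the claim.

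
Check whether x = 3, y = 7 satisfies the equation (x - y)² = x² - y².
Substituting x = 3, y = 7:

LHS = (3 - 7)² = 16
RHS = 3² - 7² = -40

LHS ≠ RHS, so the equation does not hold at this point.

Answer: Fails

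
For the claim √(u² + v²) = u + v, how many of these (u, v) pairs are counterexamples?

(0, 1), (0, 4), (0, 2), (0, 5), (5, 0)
0

Testing each pair:
(0, 1): LHS = 1, RHS = 1 → satisfies claim
(0, 4): LHS = 4, RHS = 4 → satisfies claim
(0, 2): LHS = 2, RHS = 2 → satisfies claim
(0, 5): LHS = 5, RHS = 5 → satisfies claim
(5, 0): LHS = 5, RHS = 5 → satisfies claim

That makes 0 counterexamples.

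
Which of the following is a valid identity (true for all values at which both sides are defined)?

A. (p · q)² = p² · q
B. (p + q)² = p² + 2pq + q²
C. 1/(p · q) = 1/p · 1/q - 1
B

A: fails at (4, 5) — LHS = 400, RHS = 80.
B: holds — e.g. at (4, 4), both sides equal 64.
C: fails at (1, 1) — LHS = 1, RHS = 0.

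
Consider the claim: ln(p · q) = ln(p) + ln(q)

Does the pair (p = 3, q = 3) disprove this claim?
No

Substituting p = 3, q = 3:
LHS = ln(3 · 3) = ln(9) ≈ 2.197
RHS = ln(3) + ln(3) = 2·ln(3) ≈ 2.197

The sides agree, so this pair does not disprove the claim.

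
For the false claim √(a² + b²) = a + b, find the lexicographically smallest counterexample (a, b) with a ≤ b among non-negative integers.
(a, b) = (1, 1)

At (0, 1): both sides equal 1, so it holds there.
At (0, 5): both sides equal 5, so it holds there.

Substituting (1, 1) into the claim:
LHS = √(1² + 1²) = √(2) ≈ 1.414
RHS = 1 + 1 = 2

Since LHS ≠ RHS, this pair disproves the claim, and no lexicographically smaller pair (a ≤ b, non-negative integers) does.

For instance (1, 4) is also a counterexample (LHS = √(17) ≈ 4.123, RHS = 5), but it's lexicographically larger.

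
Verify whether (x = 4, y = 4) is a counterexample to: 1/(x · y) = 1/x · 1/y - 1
Yes

Substituting x = 4, y = 4:
LHS = 1/(4 · 4) = 1/16
RHS = 1/4 · 1/4 - 1 = -15/16

Since LHS ≠ RHS, this pair disproves the claim.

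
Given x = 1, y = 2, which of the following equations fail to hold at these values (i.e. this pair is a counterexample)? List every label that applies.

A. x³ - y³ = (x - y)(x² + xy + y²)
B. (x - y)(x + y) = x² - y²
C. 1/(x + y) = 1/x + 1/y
Evaluating each claim at the given values:
A. LHS = -7, RHS = -7 → holds here (LHS = RHS)
B. LHS = -3, RHS = -3 → holds here (LHS = RHS)
C. LHS = 1/3, RHS = 3/2 → fails here (LHS ≠ RHS)

Answer: C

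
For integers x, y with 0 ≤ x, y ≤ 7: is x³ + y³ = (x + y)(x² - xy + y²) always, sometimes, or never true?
The identity holds for every pair in the range. For instance at (x, y) = (3, 3): both sides equal 54.

Answer: Always true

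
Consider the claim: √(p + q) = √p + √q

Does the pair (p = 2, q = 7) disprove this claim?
Substituting p = 2, q = 7:
LHS = √(2 + 7) = 3
RHS = √2 + √7 = √(2) + √(7) ≈ 4.06

Since LHS ≠ RHS, this pair disproves the claim.

Answer: Yes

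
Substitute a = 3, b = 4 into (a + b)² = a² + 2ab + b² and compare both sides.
LHS = (3 + 4)² = 49
RHS = 3² + 2·3·4 + 4² = 49

LHS = RHS: the two sides agree.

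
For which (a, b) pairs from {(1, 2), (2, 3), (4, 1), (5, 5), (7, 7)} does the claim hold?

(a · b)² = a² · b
Testing each pair:
(1, 2): LHS = 4, RHS = 2 → fails
(2, 3): LHS = 36, RHS = 12 → fails
(4, 1): LHS = 16, RHS = 16 → holds
(5, 5): LHS = 625, RHS = 125 → fails
(7, 7): LHS = 2401, RHS = 343 → fails

1 of 5 pairs satisfies the claim.

Answer: (4, 1)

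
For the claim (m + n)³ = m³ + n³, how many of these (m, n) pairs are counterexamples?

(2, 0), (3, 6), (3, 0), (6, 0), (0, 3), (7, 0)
Testing each pair:
(2, 0): LHS = 8, RHS = 8 → satisfies claim
(3, 6): LHS = 729, RHS = 243 → counterexample
(3, 0): LHS = 27, RHS = 27 → satisfies claim
(6, 0): LHS = 216, RHS = 216 → satisfies claim
(0, 3): LHS = 27, RHS = 27 → satisfies claim
(7, 0): LHS = 343, RHS = 343 → satisfies claim

That makes 1 counterexample.

Answer: 1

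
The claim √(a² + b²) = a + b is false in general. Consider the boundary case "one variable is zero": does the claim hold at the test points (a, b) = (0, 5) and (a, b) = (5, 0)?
At (0, 5): LHS = 5, RHS = 5 → equal
At (5, 0): LHS = 5, RHS = 5 → equal

So the claim does hold at both of these boundary points, even though it is not an identity.

Answer: Yes, holds at both test points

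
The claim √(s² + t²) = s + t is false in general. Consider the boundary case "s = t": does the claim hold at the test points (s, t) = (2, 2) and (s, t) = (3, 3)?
At (2, 2): LHS = 2·√(2) ≈ 2.828 ≠ RHS = 4
At (3, 3): LHS = 3·√(2) ≈ 4.243 ≠ RHS = 6

Answer: No, fails at both test points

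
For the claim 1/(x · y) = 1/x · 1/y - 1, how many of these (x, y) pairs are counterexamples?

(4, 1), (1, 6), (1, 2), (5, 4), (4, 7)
Testing each pair:
(4, 1): LHS = 1/4, RHS = -3/4 → counterexample
(1, 6): LHS = 1/6, RHS = -5/6 → counterexample
(1, 2): LHS = 1/2, RHS = -1/2 → counterexample
(5, 4): LHS = 1/20, RHS = -19/20 → counterexample
(4, 7): LHS = 1/28, RHS = -27/28 → counterexample

That makes 5 counterexamples.

Answer: 5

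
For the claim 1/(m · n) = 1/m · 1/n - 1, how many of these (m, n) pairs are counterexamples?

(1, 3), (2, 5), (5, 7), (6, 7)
Testing each pair:
(1, 3): LHS = 1/3, RHS = -2/3 → counterexample
(2, 5): LHS = 1/10, RHS = -9/10 → counterexample
(5, 7): LHS = 1/35, RHS = -34/35 → counterexample
(6, 7): LHS = 1/42, RHS = -41/42 → counterexample

That makes 4 counterexamples.

Answer: 4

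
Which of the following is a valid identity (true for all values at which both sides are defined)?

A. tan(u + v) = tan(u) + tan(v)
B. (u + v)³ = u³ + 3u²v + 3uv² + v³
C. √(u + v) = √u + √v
B

A: fails at (2, 5) — LHS = tan(7) ≈ 0.8714, RHS = tan(5) + tan(2) ≈ -5.566.
B: holds — e.g. at (1, 4), both sides equal 125.
C: fails at (1, 2) — LHS = √(3) ≈ 1.732, RHS = 1 + √(2) ≈ 2.414.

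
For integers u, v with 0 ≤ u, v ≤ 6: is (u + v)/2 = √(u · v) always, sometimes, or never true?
It holds at (u, v) = (6, 6) (both sides equal 6), but fails at (u, v) = (4, 1) (LHS = 5/2, RHS = 2).

Answer: Sometimes true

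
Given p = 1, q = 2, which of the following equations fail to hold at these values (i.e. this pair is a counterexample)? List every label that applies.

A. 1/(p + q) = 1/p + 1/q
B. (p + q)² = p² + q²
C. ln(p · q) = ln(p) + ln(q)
A, B

Evaluating each claim at the given values:
A. LHS = 1/3, RHS = 3/2 → fails here (LHS ≠ RHS)
B. LHS = 9, RHS = 5 → fails here (LHS ≠ RHS)
C. LHS = ln(2) ≈ 0.6931, RHS = ln(2) ≈ 0.6931 → holds here (LHS = RHS)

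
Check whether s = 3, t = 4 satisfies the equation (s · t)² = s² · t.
Substituting s = 3, t = 4:

LHS = (3 · 4)² = 144
RHS = 3² · 4 = 36

LHS ≠ RHS, so the equation does not hold at this point.

Answer: Fails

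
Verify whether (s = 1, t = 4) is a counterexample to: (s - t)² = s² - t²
Yes

Substituting s = 1, t = 4:
LHS = (1 - 4)² = 9
RHS = 1² - 4² = -15

Since LHS ≠ RHS, this pair disproves the claim.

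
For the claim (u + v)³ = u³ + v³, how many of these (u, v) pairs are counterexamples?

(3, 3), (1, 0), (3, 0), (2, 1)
2

Testing each pair:
(3, 3): LHS = 216, RHS = 54 → counterexample
(1, 0): LHS = 1, RHS = 1 → satisfies claim
(3, 0): LHS = 27, RHS = 27 → satisfies claim
(2, 1): LHS = 27, RHS = 9 → counterexample

That makes 2 counterexamples.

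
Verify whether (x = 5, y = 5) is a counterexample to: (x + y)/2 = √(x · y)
No

Substituting x = 5, y = 5:
LHS = (5 + 5)/2 = 5
RHS = √(5 · 5) = 5

The sides agree, so this pair does not disprove the claim.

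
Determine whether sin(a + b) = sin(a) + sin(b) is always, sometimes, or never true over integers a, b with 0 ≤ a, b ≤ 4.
Sometimes true

It holds at (a, b) = (3, 0) (both sides equal sin(3) ≈ 0.1411), but fails at (a, b) = (2, 2) (LHS = sin(4) ≈ -0.7568, RHS = 2·sin(2) ≈ 1.819).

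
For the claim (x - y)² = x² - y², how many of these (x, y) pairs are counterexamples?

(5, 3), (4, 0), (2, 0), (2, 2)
1

Testing each pair:
(5, 3): LHS = 4, RHS = 16 → counterexample
(4, 0): LHS = 16, RHS = 16 → satisfies claim
(2, 0): LHS = 4, RHS = 4 → satisfies claim
(2, 2): LHS = 0, RHS = 0 → satisfies claim

That makes 1 counterexample.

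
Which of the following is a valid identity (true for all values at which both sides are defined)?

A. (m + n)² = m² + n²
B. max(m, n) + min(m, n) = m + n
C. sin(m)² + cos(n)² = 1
B

A: fails at (2, 3) — LHS = 25, RHS = 13.
B: holds — e.g. at (4, 6), both sides equal 10.
C: fails at (4, 5) — LHS = cos(5)² + sin(4)² ≈ 0.6532, RHS = 1.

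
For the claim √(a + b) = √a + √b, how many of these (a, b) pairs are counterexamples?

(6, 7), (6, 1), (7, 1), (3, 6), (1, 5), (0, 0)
5

Testing each pair:
(6, 7): LHS = √(13) ≈ 3.606, RHS = √(6) + √(7) ≈ 5.095 → counterexample
(6, 1): LHS = √(7) ≈ 2.646, RHS = 1 + √(6) ≈ 3.449 → counterexample
(7, 1): LHS = 2·√(2) ≈ 2.828, RHS = 1 + √(7) ≈ 3.646 → counterexample
(3, 6): LHS = 3, RHS = √(3) + √(6) ≈ 4.182 → counterexample
(1, 5): LHS = √(6) ≈ 2.449, RHS = 1 + √(5) ≈ 3.236 → counterexample
(0, 0): LHS = 0, RHS = 0 → satisfies claim

That makes 5 counterexamples.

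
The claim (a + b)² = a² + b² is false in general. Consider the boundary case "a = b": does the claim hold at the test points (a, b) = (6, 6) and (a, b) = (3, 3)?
No, fails at both test points

At (6, 6): LHS = 144 ≠ RHS = 72
At (3, 3): LHS = 36 ≠ RHS = 18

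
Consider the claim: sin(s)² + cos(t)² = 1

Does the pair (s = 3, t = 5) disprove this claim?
Yes

Substituting s = 3, t = 5:
LHS = sin(3)² + cos(5)² ≈ 0.1004
RHS = 1

Since LHS ≠ RHS, this pair disproves the claim.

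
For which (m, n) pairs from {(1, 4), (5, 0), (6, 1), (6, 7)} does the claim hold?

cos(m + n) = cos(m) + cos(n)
None

Testing each pair:
(1, 4): LHS = cos(5) ≈ 0.2837, RHS = cos(4) + cos(1) ≈ -0.1133 → fails
(5, 0): LHS = cos(5) ≈ 0.2837, RHS = cos(5) + 1 ≈ 1.284 → fails
(6, 1): LHS = cos(7) ≈ 0.7539, RHS = cos(1) + cos(6) ≈ 1.5 → fails
(6, 7): LHS = cos(13) ≈ 0.9074, RHS = cos(7) + cos(6) ≈ 1.714 → fails

No pair satisfies the claim.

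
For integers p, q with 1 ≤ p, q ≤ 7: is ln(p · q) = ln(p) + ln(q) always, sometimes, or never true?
The identity holds for every pair in the range. For instance at (p, q) = (7, 1): both sides equal ln(7) ≈ 1.946.

Answer: Always true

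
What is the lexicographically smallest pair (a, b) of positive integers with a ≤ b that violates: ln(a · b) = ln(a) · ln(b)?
(a, b) = (1, 2)

At (1, 1): both sides equal 0, so it holds there.

Substituting (1, 2) into the claim:
LHS = ln(1 · 2) = ln(2) ≈ 0.6931
RHS = ln(1) · ln(2) = 0

Since LHS ≠ RHS, this pair disproves the claim, and no lexicographically smaller pair (a ≤ b, positive integers) does.

For instance (6, 7) is also a counterexample (LHS = ln(42) ≈ 3.738, RHS = ln(6)·ln(7) ≈ 3.487), but it's lexicographically larger.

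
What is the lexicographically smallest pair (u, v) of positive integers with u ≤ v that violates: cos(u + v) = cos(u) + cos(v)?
Substituting (1, 1) into the claim:
LHS = cos(1 + 1) = cos(2) ≈ -0.4161
RHS = cos(1) + cos(1) = 2·cos(1) ≈ 1.081

Since LHS ≠ RHS, this pair disproves the claim, and no lexicographically smaller pair (u ≤ v, positive integers) does.

For instance (4, 5) is also a counterexample (LHS = cos(9) ≈ -0.9111, RHS = cos(4) + cos(5) ≈ -0.37), but it's lexicographically larger.

Answer: (u, v) = (1, 1)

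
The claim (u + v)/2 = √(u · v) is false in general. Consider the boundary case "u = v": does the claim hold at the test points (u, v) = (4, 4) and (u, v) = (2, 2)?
Yes, holds at both test points

At (4, 4): LHS = 4, RHS = 4 → equal
At (2, 2): LHS = 2, RHS = 2 → equal

So the claim does hold at both of these boundary points, even though it is not an identity.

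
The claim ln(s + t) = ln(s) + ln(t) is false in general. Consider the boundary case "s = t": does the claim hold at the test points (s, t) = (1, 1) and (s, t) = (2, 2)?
Only at (2, 2)

At (1, 1): LHS = ln(2) ≈ 0.6931 ≠ RHS = 0
At (2, 2): LHS = ln(4) ≈ 1.386, RHS = 2·ln(2) ≈ 1.386 → equal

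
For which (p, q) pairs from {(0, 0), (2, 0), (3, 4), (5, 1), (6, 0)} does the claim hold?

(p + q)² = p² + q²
(0, 0), (2, 0), (6, 0)

Testing each pair:
(0, 0): LHS = 0, RHS = 0 → holds
(2, 0): LHS = 4, RHS = 4 → holds
(3, 4): LHS = 49, RHS = 25 → fails
(5, 1): LHS = 36, RHS = 26 → fails
(6, 0): LHS = 36, RHS = 36 → holds

3 of 5 pairs satisfy the claim.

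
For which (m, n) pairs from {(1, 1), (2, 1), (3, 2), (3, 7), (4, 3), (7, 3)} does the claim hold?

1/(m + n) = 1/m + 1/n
None

Testing each pair:
(1, 1): LHS = 1/2, RHS = 2 → fails
(2, 1): LHS = 1/3, RHS = 3/2 → fails
(3, 2): LHS = 1/5, RHS = 5/6 → fails
(3, 7): LHS = 1/10, RHS = 10/21 → fails
(4, 3): LHS = 1/7, RHS = 7/12 → fails
(7, 3): LHS = 1/10, RHS = 10/21 → fails

No pair satisfies the claim.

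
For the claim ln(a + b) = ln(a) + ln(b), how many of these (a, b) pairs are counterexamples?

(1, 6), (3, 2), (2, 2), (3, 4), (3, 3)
4

Testing each pair:
(1, 6): LHS = ln(7) ≈ 1.946, RHS = ln(6) ≈ 1.792 → counterexample
(3, 2): LHS = ln(5) ≈ 1.609, RHS = ln(2) + ln(3) ≈ 1.792 → counterexample
(2, 2): LHS = ln(4) ≈ 1.386, RHS = 2·ln(2) ≈ 1.386 → satisfies claim
(3, 4): LHS = ln(7) ≈ 1.946, RHS = ln(3) + ln(4) ≈ 2.485 → counterexample
(3, 3): LHS = ln(6) ≈ 1.792, RHS = 2·ln(3) ≈ 2.197 → counterexample

That makes 4 counterexamples.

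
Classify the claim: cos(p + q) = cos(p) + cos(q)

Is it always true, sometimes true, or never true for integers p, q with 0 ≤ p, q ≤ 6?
The claim fails for every pair in the range. For instance at (p, q) = (5, 0): LHS = cos(5) ≈ 0.2837, RHS = cos(5) + 1 ≈ 1.284.

Answer: Never true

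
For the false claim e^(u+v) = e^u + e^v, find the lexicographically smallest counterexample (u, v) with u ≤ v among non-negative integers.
Substituting (0, 0) into the claim:
LHS = e^(0+0) = 1
RHS = e^0 + e^0 = 2

Since LHS ≠ RHS, this pair disproves the claim, and no lexicographically smaller pair (u ≤ v, non-negative integers) does.

For instance (1, 4) is also a counterexample (LHS = e^5 ≈ 148.4, RHS = e + e^4 ≈ 57.32), but it's lexicographically larger.

Answer: (u, v) = (0, 0)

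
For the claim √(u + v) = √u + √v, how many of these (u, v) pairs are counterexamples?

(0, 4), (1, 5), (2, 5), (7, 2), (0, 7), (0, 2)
3

Testing each pair:
(0, 4): LHS = 2, RHS = 2 → satisfies claim
(1, 5): LHS = √(6) ≈ 2.449, RHS = 1 + √(5) ≈ 3.236 → counterexample
(2, 5): LHS = √(7) ≈ 2.646, RHS = √(2) + √(5) ≈ 3.65 → counterexample
(7, 2): LHS = 3, RHS = √(2) + √(7) ≈ 4.06 → counterexample
(0, 7): LHS = √(7) ≈ 2.646, RHS = √(7) ≈ 2.646 → satisfies claim
(0, 2): LHS = √(2) ≈ 1.414, RHS = √(2) ≈ 1.414 → satisfies claim

That makes 3 counterexamples.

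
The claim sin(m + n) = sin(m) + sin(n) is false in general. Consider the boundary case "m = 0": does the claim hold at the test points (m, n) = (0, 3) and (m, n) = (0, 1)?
Yes, holds at both test points

At (0, 3): LHS = sin(3) ≈ 0.1411, RHS = sin(3) ≈ 0.1411 → equal
At (0, 1): LHS = sin(1) ≈ 0.8415, RHS = sin(1) ≈ 0.8415 → equal

So the claim does hold at both of these boundary points, even though it is not an identity.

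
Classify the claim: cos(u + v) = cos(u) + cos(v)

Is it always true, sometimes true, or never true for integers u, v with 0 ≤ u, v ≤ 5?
The claim fails for every pair in the range. For instance at (u, v) = (5, 5): LHS = cos(10) ≈ -0.8391, RHS = 2·cos(5) ≈ 0.5673.

Answer: Never true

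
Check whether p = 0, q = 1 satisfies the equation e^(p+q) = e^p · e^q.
Holds

Substituting p = 0, q = 1:

LHS = e^(0+1) = e ≈ 2.718
RHS = e^0 · e^1 = e ≈ 2.718

LHS = RHS, so the equation holds at this point.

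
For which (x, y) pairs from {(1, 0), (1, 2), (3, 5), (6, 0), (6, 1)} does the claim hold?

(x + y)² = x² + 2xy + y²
Testing each pair:
(1, 0): LHS = 1, RHS = 1 → holds
(1, 2): LHS = 9, RHS = 9 → holds
(3, 5): LHS = 64, RHS = 64 → holds
(6, 0): LHS = 36, RHS = 36 → holds
(6, 1): LHS = 49, RHS = 49 → holds

Every pair satisfies the claim.

Answer: All pairs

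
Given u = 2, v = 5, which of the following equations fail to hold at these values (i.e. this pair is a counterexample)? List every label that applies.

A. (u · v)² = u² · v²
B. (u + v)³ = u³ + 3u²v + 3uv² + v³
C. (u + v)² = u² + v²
C

Evaluating each claim at the given values:
A. LHS = 100, RHS = 100 → holds here (LHS = RHS)
B. LHS = 343, RHS = 343 → holds here (LHS = RHS)
C. LHS = 49, RHS = 29 → fails here (LHS ≠ RHS)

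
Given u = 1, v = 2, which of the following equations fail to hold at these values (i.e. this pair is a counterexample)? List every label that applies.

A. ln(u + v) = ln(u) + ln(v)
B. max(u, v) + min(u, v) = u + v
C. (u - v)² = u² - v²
Evaluating each claim at the given values:
A. LHS = ln(3) ≈ 1.099, RHS = ln(2) ≈ 0.6931 → fails here (LHS ≠ RHS)
B. LHS = 3, RHS = 3 → holds here (LHS = RHS)
C. LHS = 1, RHS = -3 → fails here (LHS ≠ RHS)

Answer: A, C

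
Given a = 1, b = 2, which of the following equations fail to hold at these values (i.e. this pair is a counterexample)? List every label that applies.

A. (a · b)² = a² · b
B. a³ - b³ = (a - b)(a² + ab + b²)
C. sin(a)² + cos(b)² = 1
A, C

Evaluating each claim at the given values:
A. LHS = 4, RHS = 2 → fails here (LHS ≠ RHS)
B. LHS = -7, RHS = -7 → holds here (LHS = RHS)
C. LHS = cos(2)² + sin(1)² ≈ 0.8813, RHS = 1 → fails here (LHS ≠ RHS)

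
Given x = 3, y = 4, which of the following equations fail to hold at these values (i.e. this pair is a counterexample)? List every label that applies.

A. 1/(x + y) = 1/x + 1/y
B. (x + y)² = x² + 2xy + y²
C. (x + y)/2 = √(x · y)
Evaluating each claim at the given values:
A. LHS = 1/7, RHS = 7/12 → fails here (LHS ≠ RHS)
B. LHS = 49, RHS = 49 → holds here (LHS = RHS)
C. LHS = 7/2, RHS = 2·√(3) ≈ 3.464 → fails here (LHS ≠ RHS)

Answer: A, C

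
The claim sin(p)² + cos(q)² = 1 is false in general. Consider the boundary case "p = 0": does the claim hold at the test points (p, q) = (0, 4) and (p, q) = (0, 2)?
No, fails at both test points

At (0, 4): LHS = cos(4)² ≈ 0.4272 ≠ RHS = 1
At (0, 2): LHS = cos(2)² ≈ 0.1732 ≠ RHS = 1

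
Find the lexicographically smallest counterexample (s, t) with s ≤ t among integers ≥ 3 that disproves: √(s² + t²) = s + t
(s, t) = (3, 3)

Substituting (3, 3) into the claim:
LHS = √(3² + 3²) = 3·√(2) ≈ 4.243
RHS = 3 + 3 = 6

Since LHS ≠ RHS, this pair disproves the claim, and no lexicographically smaller pair (s ≤ t, integers ≥ 3) does.

For instance (7, 10) is also a counterexample (LHS = √(149) ≈ 12.21, RHS = 17), but it's lexicographically larger.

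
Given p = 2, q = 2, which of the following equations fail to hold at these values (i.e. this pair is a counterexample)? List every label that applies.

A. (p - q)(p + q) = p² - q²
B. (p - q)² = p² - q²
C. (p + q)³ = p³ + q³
C

Evaluating each claim at the given values:
A. LHS = 0, RHS = 0 → holds here (LHS = RHS)
B. LHS = 0, RHS = 0 → holds here (LHS = RHS)
C. LHS = 64, RHS = 16 → fails here (LHS ≠ RHS)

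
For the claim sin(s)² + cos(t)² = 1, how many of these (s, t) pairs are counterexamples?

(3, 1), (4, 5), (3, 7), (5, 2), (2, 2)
Testing each pair:
(3, 1): LHS = sin(3)² + cos(1)² ≈ 0.3118, RHS = 1 → counterexample
(4, 5): LHS = cos(5)² + sin(4)² ≈ 0.6532, RHS = 1 → counterexample
(3, 7): LHS = sin(3)² + cos(7)² ≈ 0.5883, RHS = 1 → counterexample
(5, 2): LHS = cos(2)² + sin(5)² ≈ 1.093, RHS = 1 → counterexample
(2, 2): LHS = cos(2)² + sin(2)² = 1, RHS = 1 → satisfies claim

That makes 4 counterexamples.

Answer: 4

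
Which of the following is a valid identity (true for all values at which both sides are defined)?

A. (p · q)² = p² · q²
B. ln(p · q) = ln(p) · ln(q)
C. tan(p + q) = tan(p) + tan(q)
A

A: holds — e.g. at (2, 2), both sides equal 16.
B: fails at (2, 5) — LHS = ln(10) ≈ 2.303, RHS = ln(2)·ln(5) ≈ 1.116.
C: fails at (6, 7) — LHS = tan(13) ≈ 0.463, RHS = tan(6) + tan(7) ≈ 0.5804.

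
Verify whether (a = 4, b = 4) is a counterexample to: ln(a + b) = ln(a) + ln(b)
Yes

Substituting a = 4, b = 4:
LHS = ln(4 + 4) = ln(8) ≈ 2.079
RHS = ln(4) + ln(4) = 2·ln(4) ≈ 2.773

Since LHS ≠ RHS, this pair disproves the claim.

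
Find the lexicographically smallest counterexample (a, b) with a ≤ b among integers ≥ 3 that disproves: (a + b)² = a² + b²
(a, b) = (3, 3)

Substituting (3, 3) into the claim:
LHS = (3 + 3)² = 36
RHS = 3² + 3² = 18

Since LHS ≠ RHS, this pair disproves the claim, and no lexicographically smaller pair (a ≤ b, integers ≥ 3) does.

For instance (5, 10) is also a counterexample (LHS = 225, RHS = 125), but it's lexicographically larger.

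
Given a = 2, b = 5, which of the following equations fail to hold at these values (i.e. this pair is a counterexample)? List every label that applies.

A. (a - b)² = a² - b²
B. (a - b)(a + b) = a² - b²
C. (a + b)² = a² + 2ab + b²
A

Evaluating each claim at the given values:
A. LHS = 9, RHS = -21 → fails here (LHS ≠ RHS)
B. LHS = -21, RHS = -21 → holds here (LHS = RHS)
C. LHS = 49, RHS = 49 → holds here (LHS = RHS)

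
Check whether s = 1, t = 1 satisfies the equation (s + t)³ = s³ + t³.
Fails

Substituting s = 1, t = 1:

LHS = (1 + 1)³ = 8
RHS = 1³ + 1³ = 2

LHS ≠ RHS, so the equation does not hold at this point.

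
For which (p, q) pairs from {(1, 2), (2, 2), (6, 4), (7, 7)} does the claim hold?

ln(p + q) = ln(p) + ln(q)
(2, 2)

Testing each pair:
(1, 2): LHS = ln(3) ≈ 1.099, RHS = ln(2) ≈ 0.6931 → fails
(2, 2): LHS = ln(4) ≈ 1.386, RHS = 2·ln(2) ≈ 1.386 → holds
(6, 4): LHS = ln(10) ≈ 2.303, RHS = ln(4) + ln(6) ≈ 3.178 → fails
(7, 7): LHS = ln(14) ≈ 2.639, RHS = 2·ln(7) ≈ 3.892 → fails

1 of 4 pairs satisfies the claim.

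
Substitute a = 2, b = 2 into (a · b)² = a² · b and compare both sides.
LHS = (2 · 2)² = 16
RHS = 2² · 2 = 8

LHS ≠ RHS, so the equation does not hold here.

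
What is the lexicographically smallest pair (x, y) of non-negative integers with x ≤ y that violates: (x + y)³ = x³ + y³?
(x, y) = (1, 1)

At (0, 4): both sides equal 64, so it holds there.
At (0, 6): both sides equal 216, so it holds there.

Substituting (1, 1) into the claim:
LHS = (1 + 1)³ = 8
RHS = 1³ + 1³ = 2

Since LHS ≠ RHS, this pair disproves the claim, and no lexicographically smaller pair (x ≤ y, non-negative integers) does.

For instance (2, 3) is also a counterexample (LHS = 125, RHS = 35), but it's lexicographically larger.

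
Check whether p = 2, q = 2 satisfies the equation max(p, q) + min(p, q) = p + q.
Holds

Substituting p = 2, q = 2:

LHS = max(2, 2) + min(2, 2) = 4
RHS = 2 + 2 = 4

LHS = RHS, so the equation holds at this point.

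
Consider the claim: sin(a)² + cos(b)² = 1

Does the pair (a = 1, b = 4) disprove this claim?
Substituting a = 1, b = 4:
LHS = sin(1)² + cos(4)² ≈ 1.135
RHS = 1

Since LHS ≠ RHS, this pair disproves the claim.

Answer: Yes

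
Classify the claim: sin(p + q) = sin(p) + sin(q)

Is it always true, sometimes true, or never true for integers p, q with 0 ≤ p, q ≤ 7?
It holds at (p, q) = (6, 0) (both sides equal sin(6) ≈ -0.2794), but fails at (p, q) = (1, 1) (LHS = sin(2) ≈ 0.9093, RHS = 2·sin(1) ≈ 1.683).

Answer: Sometimes true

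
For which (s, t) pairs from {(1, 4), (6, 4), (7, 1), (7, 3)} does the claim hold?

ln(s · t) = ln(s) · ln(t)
None

Testing each pair:
(1, 4): LHS = ln(4) ≈ 1.386, RHS = 0 → fails
(6, 4): LHS = ln(24) ≈ 3.178, RHS = ln(4)·ln(6) ≈ 2.484 → fails
(7, 1): LHS = ln(7) ≈ 1.946, RHS = 0 → fails
(7, 3): LHS = ln(21) ≈ 3.045, RHS = ln(3)·ln(7) ≈ 2.138 → fails

No pair satisfies the claim.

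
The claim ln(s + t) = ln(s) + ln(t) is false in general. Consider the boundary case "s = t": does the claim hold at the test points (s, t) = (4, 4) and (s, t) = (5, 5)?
No, fails at both test points

At (4, 4): LHS = ln(8) ≈ 2.079 ≠ RHS = 2·ln(4) ≈ 2.773
At (5, 5): LHS = ln(10) ≈ 2.303 ≠ RHS = 2·ln(5) ≈ 3.219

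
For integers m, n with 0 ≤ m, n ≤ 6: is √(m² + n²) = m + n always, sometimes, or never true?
It holds at (m, n) = (5, 0) (both sides equal 5), but fails at (m, n) = (6, 5) (LHS = √(61) ≈ 7.81, RHS = 11).

Answer: Sometimes true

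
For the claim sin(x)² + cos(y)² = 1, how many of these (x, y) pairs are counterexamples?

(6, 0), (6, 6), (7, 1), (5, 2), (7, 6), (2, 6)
Testing each pair:
(6, 0): LHS = sin(6)² + 1 ≈ 1.078, RHS = 1 → counterexample
(6, 6): LHS = sin(6)² + cos(6)² = 1, RHS = 1 → satisfies claim
(7, 1): LHS = cos(1)² + sin(7)² ≈ 0.7236, RHS = 1 → counterexample
(5, 2): LHS = cos(2)² + sin(5)² ≈ 1.093, RHS = 1 → counterexample
(7, 6): LHS = sin(7)² + cos(6)² ≈ 1.354, RHS = 1 → counterexample
(2, 6): LHS = sin(2)² + cos(6)² ≈ 1.749, RHS = 1 → counterexample

That makes 5 counterexamples.

Answer: 5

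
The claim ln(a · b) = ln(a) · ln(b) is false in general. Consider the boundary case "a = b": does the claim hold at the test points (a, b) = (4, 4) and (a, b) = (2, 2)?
No, fails at both test points

At (4, 4): LHS = ln(16) ≈ 2.773 ≠ RHS = ln(4)² ≈ 1.922
At (2, 2): LHS = ln(4) ≈ 1.386 ≠ RHS = ln(2)² ≈ 0.4805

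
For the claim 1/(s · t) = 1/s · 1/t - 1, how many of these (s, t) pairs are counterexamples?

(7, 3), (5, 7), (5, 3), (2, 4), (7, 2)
5

Testing each pair:
(7, 3): LHS = 1/21, RHS = -20/21 → counterexample
(5, 7): LHS = 1/35, RHS = -34/35 → counterexample
(5, 3): LHS = 1/15, RHS = -14/15 → counterexample
(2, 4): LHS = 1/8, RHS = -7/8 → counterexample
(7, 2): LHS = 1/14, RHS = -13/14 → counterexample

That makes 5 counterexamples.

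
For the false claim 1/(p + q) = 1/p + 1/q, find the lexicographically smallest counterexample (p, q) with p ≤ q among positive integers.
(p, q) = (1, 1)

Substituting (1, 1) into the claim:
LHS = 1/(1 + 1) = 1/2
RHS = 1/1 + 1/1 = 2

Since LHS ≠ RHS, this pair disproves the claim, and no lexicographically smaller pair (p ≤ q, positive integers) does.

For instance (5, 5) is also a counterexample (LHS = 1/10, RHS = 2/5), but it's lexicographically larger.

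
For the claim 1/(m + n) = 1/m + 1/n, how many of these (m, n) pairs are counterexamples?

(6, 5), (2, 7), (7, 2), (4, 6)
4

Testing each pair:
(6, 5): LHS = 1/11, RHS = 11/30 → counterexample
(2, 7): LHS = 1/9, RHS = 9/14 → counterexample
(7, 2): LHS = 1/9, RHS = 9/14 → counterexample
(4, 6): LHS = 1/10, RHS = 5/12 → counterexample

That makes 4 counterexamples.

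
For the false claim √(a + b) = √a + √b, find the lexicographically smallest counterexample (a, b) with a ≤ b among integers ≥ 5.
(a, b) = (5, 5)

Substituting (5, 5) into the claim:
LHS = √(5 + 5) = √(10) ≈ 3.162
RHS = √5 + √5 = 2·√(5) ≈ 4.472

Since LHS ≠ RHS, this pair disproves the claim, and no lexicographically smaller pair (a ≤ b, integers ≥ 5) does.

For instance (5, 7) is also a counterexample (LHS = 2·√(3) ≈ 3.464, RHS = √(5) + √(7) ≈ 4.882), but it's lexicographically larger.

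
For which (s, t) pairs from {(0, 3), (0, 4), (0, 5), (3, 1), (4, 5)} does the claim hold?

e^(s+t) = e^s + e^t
Testing each pair:
(0, 3): LHS = e^3 ≈ 20.09, RHS = 1 + e^3 ≈ 21.09 → fails
(0, 4): LHS = e^4 ≈ 54.6, RHS = 1 + e^4 ≈ 55.6 → fails
(0, 5): LHS = e^5 ≈ 148.4, RHS = 1 + e^5 ≈ 149.4 → fails
(3, 1): LHS = e^4 ≈ 54.6, RHS = e + e^3 ≈ 22.8 → fails
(4, 5): LHS = e^9 ≈ 8103, RHS = e^4 + e^5 ≈ 203 → fails

No pair satisfies the claim.

Answer: None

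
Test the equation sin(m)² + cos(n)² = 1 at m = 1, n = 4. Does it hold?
Fails

Substituting m = 1, n = 4:

LHS = sin(1)² + cos(4)² ≈ 1.135
RHS = 1

LHS ≠ RHS, so the equation does not hold at this point.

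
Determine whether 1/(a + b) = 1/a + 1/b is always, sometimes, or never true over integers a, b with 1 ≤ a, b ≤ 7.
Never true

The claim fails for every pair in the range. For instance at (a, b) = (4, 3): LHS = 1/7, RHS = 7/12.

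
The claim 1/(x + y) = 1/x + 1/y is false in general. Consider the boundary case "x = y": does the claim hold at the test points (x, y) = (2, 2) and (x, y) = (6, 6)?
No, fails at both test points

At (2, 2): LHS = 1/4 ≠ RHS = 1
At (6, 6): LHS = 1/12 ≠ RHS = 1/3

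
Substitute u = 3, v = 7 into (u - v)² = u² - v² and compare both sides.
LHS = (3 - 7)² = 16
RHS = 3² - 7² = -40

LHS ≠ RHS, so the equation does not hold here.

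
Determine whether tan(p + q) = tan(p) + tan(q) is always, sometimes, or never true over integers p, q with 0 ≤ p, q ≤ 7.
It holds at (p, q) = (1, 0) (both sides equal tan(1) ≈ 1.557), but fails at (p, q) = (2, 1) (LHS = tan(3) ≈ -0.1425, RHS = tan(2) + tan(1) ≈ -0.6276).

Answer: Sometimes true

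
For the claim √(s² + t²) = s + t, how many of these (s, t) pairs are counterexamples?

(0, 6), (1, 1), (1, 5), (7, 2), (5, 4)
4

Testing each pair:
(0, 6): LHS = 6, RHS = 6 → satisfies claim
(1, 1): LHS = √(2) ≈ 1.414, RHS = 2 → counterexample
(1, 5): LHS = √(26) ≈ 5.099, RHS = 6 → counterexample
(7, 2): LHS = √(53) ≈ 7.28, RHS = 9 → counterexample
(5, 4): LHS = √(41) ≈ 6.403, RHS = 9 → counterexample

That makes 4 counterexamples.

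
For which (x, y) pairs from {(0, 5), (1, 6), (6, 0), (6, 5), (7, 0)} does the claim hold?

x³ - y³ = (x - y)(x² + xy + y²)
Testing each pair:
(0, 5): LHS = -125, RHS = -125 → holds
(1, 6): LHS = -215, RHS = -215 → holds
(6, 0): LHS = 216, RHS = 216 → holds
(6, 5): LHS = 91, RHS = 91 → holds
(7, 0): LHS = 343, RHS = 343 → holds

Every pair satisfies the claim.

Answer: All pairs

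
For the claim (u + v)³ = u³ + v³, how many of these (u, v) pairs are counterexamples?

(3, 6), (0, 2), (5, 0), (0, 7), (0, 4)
Testing each pair:
(3, 6): LHS = 729, RHS = 243 → counterexample
(0, 2): LHS = 8, RHS = 8 → satisfies claim
(5, 0): LHS = 125, RHS = 125 → satisfies claim
(0, 7): LHS = 343, RHS = 343 → satisfies claim
(0, 4): LHS = 64, RHS = 64 → satisfies claim

That makes 1 counterexample.

Answer: 1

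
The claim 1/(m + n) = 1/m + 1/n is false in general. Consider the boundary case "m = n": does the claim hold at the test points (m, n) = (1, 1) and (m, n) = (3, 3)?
At (1, 1): LHS = 1/2 ≠ RHS = 2
At (3, 3): LHS = 1/6 ≠ RHS = 2/3

Answer: No, fails at both test points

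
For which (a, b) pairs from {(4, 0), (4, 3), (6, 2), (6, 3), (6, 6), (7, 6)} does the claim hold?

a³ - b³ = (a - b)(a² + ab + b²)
All pairs

Testing each pair:
(4, 0): LHS = 64, RHS = 64 → holds
(4, 3): LHS = 37, RHS = 37 → holds
(6, 2): LHS = 208, RHS = 208 → holds
(6, 3): LHS = 189, RHS = 189 → holds
(6, 6): LHS = 0, RHS = 0 → holds
(7, 6): LHS = 127, RHS = 127 → holds

Every pair satisfies the claim.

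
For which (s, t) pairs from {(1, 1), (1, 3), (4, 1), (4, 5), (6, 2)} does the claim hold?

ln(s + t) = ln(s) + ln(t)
None

Testing each pair:
(1, 1): LHS = ln(2) ≈ 0.6931, RHS = 0 → fails
(1, 3): LHS = ln(4) ≈ 1.386, RHS = ln(3) ≈ 1.099 → fails
(4, 1): LHS = ln(5) ≈ 1.609, RHS = ln(4) ≈ 1.386 → fails
(4, 5): LHS = ln(9) ≈ 2.197, RHS = ln(4) + ln(5) ≈ 2.996 → fails
(6, 2): LHS = ln(8) ≈ 2.079, RHS = ln(2) + ln(6) ≈ 2.485 → fails

No pair satisfies the claim.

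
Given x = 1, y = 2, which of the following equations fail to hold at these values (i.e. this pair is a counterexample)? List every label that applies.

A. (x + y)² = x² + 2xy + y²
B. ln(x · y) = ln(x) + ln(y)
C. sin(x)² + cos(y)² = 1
C

Evaluating each claim at the given values:
A. LHS = 9, RHS = 9 → holds here (LHS = RHS)
B. LHS = ln(2) ≈ 0.6931, RHS = ln(2) ≈ 0.6931 → holds here (LHS = RHS)
C. LHS = cos(2)² + sin(1)² ≈ 0.8813, RHS = 1 → fails here (LHS ≠ RHS)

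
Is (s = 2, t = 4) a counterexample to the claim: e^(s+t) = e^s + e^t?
Yes

Substituting s = 2, t = 4:
LHS = e^(2+4) = e^6 ≈ 403.4
RHS = e^2 + e^4 ≈ 61.99

Since LHS ≠ RHS, this pair disproves the claim.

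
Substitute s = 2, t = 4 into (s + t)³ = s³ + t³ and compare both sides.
LHS = (2 + 4)³ = 216
RHS = 2³ + 4³ = 72

LHS ≠ RHS, so the equation does not hold here.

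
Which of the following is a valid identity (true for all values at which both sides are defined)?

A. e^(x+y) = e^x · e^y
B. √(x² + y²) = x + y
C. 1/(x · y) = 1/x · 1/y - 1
A: holds — e.g. at (0, 1), both sides equal e ≈ 2.718.
B: fails at (1, 1) — LHS = √(2) ≈ 1.414, RHS = 2.
C: fails at (3, 4) — LHS = 1/12, RHS = -11/12.

Answer: A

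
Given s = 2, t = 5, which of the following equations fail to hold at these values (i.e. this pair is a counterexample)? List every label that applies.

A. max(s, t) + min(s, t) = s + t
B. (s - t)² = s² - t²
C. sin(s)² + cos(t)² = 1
B, C

Evaluating each claim at the given values:
A. LHS = 7, RHS = 7 → holds here (LHS = RHS)
B. LHS = 9, RHS = -21 → fails here (LHS ≠ RHS)
C. LHS = cos(5)² + sin(2)² ≈ 0.9073, RHS = 1 → fails here (LHS ≠ RHS)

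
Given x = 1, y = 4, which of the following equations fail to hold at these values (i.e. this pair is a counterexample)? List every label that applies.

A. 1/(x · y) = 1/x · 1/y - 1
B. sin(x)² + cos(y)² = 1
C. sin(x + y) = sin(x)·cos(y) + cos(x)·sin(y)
Evaluating each claim at the given values:
A. LHS = 1/4, RHS = -3/4 → fails here (LHS ≠ RHS)
B. LHS = cos(4)² + sin(1)² ≈ 1.135, RHS = 1 → fails here (LHS ≠ RHS)
C. LHS = sin(5) ≈ -0.9589, RHS = sin(1)·cos(4) + sin(4)·cos(1) ≈ -0.9589 → holds here (LHS = RHS)

Answer: A, B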